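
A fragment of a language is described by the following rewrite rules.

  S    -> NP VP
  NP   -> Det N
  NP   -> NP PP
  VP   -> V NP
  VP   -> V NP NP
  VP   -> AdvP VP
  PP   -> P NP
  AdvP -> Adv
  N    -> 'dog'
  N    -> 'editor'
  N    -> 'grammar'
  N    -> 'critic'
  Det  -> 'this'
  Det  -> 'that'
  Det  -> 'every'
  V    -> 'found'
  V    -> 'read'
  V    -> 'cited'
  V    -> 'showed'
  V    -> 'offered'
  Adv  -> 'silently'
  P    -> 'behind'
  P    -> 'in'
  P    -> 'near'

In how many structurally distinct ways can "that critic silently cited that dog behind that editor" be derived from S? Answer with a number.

1

[S [NP [Det that] [N critic]] [VP [AdvP [Adv silently]] [VP [V cited] [NP [NP [Det that] [N dog]] [PP [P behind] [NP [Det that] [N editor]]]]]]]
No rule offers an alternative attachment or grouping for any span, so this is the only derivation.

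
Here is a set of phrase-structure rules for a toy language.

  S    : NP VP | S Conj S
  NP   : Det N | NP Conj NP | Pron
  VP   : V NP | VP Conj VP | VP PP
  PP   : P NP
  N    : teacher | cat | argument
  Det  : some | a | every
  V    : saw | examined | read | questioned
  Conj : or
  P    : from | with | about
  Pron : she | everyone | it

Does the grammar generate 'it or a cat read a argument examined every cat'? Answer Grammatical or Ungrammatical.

For S → NP VP, every NP-prefix leaves a non-VP remainder: after 'it' the remainder is not a VP; after 'it or a cat' the remainder is not a VP. The alternative S rule S → S Conj S likewise has no satisfying split.

Ungrammatical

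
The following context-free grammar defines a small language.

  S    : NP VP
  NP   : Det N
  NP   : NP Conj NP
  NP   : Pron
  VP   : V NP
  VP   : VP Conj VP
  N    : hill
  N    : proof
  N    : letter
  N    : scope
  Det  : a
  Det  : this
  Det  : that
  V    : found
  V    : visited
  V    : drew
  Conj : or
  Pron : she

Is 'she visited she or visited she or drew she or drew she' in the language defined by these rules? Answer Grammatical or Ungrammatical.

Grammatical

S
  NP
    Pron: she
  VP
    VP
      V: visited
      NP
        Pron: she
    Conj: or
    VP
      VP
        V: visited
        NP
          Pron: she
      Conj: or
      VP
        VP
          V: drew
          NP
            Pron: she
        Conj: or
        VP
          V: drew
          NP
            Pron: she
The bracketing above is licensed at every node by one of the given productions, with S at the root.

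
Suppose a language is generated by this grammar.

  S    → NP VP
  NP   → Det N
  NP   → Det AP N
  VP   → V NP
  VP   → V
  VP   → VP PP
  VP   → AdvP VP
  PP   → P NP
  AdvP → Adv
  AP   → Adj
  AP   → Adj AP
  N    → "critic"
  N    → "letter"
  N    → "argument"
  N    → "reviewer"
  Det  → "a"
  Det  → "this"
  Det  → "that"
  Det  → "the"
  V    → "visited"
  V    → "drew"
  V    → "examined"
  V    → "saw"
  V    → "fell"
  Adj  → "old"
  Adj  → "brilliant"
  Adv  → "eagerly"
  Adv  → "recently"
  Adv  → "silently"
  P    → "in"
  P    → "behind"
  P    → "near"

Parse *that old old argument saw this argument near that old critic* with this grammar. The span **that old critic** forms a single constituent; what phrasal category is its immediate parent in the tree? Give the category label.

[S [NP [Det that] [AP [Adj old] [AP [Adj old]]] [N argument]] [VP [VP [V saw] [NP [Det this] [N argument]]] [PP [P near] [NP [Det that] [AP [Adj old]] [N critic]]]]]
The span 'that old critic' is the NP node built by NP → Det AP N.
Its mother is the PP built by PP → P NP.

PP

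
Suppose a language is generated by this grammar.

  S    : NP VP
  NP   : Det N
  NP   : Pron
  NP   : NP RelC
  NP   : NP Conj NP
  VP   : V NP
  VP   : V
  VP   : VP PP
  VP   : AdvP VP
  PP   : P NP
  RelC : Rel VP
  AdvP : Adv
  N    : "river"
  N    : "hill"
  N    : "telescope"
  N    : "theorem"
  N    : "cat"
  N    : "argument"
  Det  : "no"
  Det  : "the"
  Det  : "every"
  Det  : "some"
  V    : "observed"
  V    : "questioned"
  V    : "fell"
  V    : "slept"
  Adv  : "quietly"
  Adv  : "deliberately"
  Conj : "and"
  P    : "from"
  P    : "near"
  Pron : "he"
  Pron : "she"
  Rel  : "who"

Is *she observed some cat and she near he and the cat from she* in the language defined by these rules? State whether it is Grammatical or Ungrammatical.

S
  NP
    Pron: she
  VP
    VP
      VP
        V: observed
        NP
          NP
            Det: some
            N: cat
          Conj: and
          NP
            Pron: she
      PP
        P: near
        NP
          NP
            Pron: he
          Conj: and
          NP
            Det: the
            N: cat
    PP
      P: from
      NP
        Pron: she
Each bracket corresponds to one application of a listed rule, so the string is derivable from S.

Grammatical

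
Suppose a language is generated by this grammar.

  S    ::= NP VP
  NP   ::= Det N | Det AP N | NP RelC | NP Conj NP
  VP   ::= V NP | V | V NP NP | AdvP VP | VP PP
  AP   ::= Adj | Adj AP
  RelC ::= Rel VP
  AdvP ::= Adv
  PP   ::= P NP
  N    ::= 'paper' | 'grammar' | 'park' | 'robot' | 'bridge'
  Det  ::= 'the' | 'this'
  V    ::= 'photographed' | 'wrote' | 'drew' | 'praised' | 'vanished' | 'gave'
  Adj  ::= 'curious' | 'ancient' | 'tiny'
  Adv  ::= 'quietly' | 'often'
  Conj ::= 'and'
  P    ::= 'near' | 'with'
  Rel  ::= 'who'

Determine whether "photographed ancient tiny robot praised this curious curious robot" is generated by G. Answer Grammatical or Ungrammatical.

Ungrammatical

A V word can never sit immediately before an Adj word in any string this grammar generates, so the substring 'photographed ancient' rules out a derivation.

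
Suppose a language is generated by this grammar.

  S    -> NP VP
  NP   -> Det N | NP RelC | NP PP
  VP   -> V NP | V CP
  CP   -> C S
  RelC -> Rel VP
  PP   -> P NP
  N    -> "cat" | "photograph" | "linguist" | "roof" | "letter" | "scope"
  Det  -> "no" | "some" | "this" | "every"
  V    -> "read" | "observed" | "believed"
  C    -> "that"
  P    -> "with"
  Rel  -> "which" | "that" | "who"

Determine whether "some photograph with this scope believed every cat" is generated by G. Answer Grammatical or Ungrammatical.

S
  NP
    NP
      Det: some
      N: photograph
    PP
      P: with
      NP
        Det: this
        N: scope
  VP
    V: believed
    NP
      Det: every
      N: cat
Every word is introduced by a lexical rule and the phrasal rules combine the resulting categories into a single S.

Grammatical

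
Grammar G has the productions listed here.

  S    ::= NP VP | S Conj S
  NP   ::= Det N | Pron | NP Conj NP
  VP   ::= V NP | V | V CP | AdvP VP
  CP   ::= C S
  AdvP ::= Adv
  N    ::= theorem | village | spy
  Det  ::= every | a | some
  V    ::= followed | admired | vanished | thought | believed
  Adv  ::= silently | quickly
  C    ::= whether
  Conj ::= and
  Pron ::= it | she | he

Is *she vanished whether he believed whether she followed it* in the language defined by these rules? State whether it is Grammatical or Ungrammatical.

Grammatical

S
  NP
    Pron: she
  VP
    V: vanished
    CP
      C: whether
      S
        NP
          Pron: he
        VP
          V: believed
          CP
            C: whether
            S
              NP
                Pron: she
              VP
                V: followed
                NP
                  Pron: it
Each bracket corresponds to one application of a listed rule, so the string is derivable from S.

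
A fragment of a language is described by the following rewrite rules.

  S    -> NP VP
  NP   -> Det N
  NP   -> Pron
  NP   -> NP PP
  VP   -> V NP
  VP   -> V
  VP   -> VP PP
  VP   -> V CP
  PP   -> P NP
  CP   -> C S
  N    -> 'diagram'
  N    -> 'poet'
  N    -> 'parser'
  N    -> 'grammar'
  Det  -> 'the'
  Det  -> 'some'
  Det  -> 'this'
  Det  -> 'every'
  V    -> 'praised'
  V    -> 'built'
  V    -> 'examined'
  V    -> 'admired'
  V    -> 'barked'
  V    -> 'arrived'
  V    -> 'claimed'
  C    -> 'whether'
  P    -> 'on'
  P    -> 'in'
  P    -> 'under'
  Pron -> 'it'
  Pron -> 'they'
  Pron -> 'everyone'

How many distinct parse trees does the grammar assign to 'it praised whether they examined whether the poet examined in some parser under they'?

Two of the 9 distinct bracketings:
[S [NP [Pron it]] [VP [VP [V praised] [CP [C whether] [S [NP [Pron they]] [VP [V examined] [CP [C whether] [S [NP [Det the] [N poet]] [VP [V examined]]]]]]]] [PP [P in] [NP [NP [Det some] [N parser]] [PP [P under] [NP [Pron they]]]]]]]
[S [NP [Pron it]] [VP [VP [VP [V praised] [CP [C whether] [S [NP [Pron they]] [VP [V examined] [CP [C whether] [S [NP [Det the] [N poet]] [VP [V examined]]]]]]]] [PP [P in] [NP [Det some] [N parser]]]] [PP [P under] [NP [Pron they]]]]]
The difference turns on whether NP → NP PP is used at the relevant span, versus an alternative expansion of NP.

9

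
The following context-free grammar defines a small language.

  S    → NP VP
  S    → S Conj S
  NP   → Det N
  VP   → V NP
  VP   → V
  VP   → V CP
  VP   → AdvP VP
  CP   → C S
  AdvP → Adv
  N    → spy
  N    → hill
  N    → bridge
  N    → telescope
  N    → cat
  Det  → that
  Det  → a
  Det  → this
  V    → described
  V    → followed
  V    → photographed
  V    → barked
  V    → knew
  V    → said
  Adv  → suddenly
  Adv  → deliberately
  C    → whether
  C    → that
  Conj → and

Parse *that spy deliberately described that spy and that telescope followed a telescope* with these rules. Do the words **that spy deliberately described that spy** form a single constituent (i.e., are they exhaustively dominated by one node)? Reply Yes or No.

Yes

[S [S [NP [Det that] [N spy]] [VP [AdvP [Adv deliberately]] [VP [V described] [NP [Det that] [N spy]]]]] [Conj and] [S [NP [Det that] [N telescope]] [VP [V followed] [NP [Det a] [N telescope]]]]]
The words 'that spy deliberately described that spy' are exhaustively dominated by a single S node (built by S → NP VP), so they form a constituent.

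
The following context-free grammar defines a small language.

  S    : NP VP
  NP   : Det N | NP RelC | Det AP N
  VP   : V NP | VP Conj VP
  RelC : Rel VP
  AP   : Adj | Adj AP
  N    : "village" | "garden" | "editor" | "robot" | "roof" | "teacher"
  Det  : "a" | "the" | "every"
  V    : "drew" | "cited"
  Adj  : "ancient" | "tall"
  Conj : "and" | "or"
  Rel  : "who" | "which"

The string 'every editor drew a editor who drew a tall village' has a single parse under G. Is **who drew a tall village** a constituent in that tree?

Yes

[S [NP [Det every] [N editor]] [VP [V drew] [NP [NP [Det a] [N editor]] [RelC [Rel who] [VP [V drew] [NP [Det a] [AP [Adj tall]] [N village]]]]]]]
The words 'who drew a tall village' are exhaustively dominated by a single RelC node (built by RelC → Rel VP), so they form a constituent.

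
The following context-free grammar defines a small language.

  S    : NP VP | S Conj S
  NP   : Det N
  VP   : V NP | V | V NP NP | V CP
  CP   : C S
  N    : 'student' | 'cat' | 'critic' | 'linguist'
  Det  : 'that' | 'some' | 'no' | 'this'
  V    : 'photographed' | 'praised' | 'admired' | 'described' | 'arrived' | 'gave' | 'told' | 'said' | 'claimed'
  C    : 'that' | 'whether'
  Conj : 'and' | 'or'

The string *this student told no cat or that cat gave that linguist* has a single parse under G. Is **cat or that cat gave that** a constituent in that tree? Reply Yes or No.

No

[S [S [NP [Det this] [N student]] [VP [V told] [NP [Det no] [N cat]]]] [Conj or] [S [NP [Det that] [N cat]] [VP [V gave] [NP [Det that] [N linguist]]]]]
The smallest constituent containing 'cat or that cat gave that' is the S spanning 'this student told no cat or that cat gave that linguist'; no single node in the tree dominates exactly the given words.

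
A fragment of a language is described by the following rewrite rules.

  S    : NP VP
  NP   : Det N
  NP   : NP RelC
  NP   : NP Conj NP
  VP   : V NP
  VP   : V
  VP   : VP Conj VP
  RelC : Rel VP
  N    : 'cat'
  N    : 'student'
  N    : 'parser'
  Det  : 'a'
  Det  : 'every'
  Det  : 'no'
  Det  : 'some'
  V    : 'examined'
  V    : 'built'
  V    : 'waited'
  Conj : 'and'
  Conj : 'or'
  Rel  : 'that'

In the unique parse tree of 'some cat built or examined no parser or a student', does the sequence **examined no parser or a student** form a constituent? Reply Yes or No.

Yes

[S [NP [Det some] [N cat]] [VP [VP [V built]] [Conj or] [VP [V examined] [NP [NP [Det no] [N parser]] [Conj or] [NP [Det a] [N student]]]]]]
The words 'examined no parser or a student' are exhaustively dominated by a single VP node (built by VP → V NP), so they form a constituent.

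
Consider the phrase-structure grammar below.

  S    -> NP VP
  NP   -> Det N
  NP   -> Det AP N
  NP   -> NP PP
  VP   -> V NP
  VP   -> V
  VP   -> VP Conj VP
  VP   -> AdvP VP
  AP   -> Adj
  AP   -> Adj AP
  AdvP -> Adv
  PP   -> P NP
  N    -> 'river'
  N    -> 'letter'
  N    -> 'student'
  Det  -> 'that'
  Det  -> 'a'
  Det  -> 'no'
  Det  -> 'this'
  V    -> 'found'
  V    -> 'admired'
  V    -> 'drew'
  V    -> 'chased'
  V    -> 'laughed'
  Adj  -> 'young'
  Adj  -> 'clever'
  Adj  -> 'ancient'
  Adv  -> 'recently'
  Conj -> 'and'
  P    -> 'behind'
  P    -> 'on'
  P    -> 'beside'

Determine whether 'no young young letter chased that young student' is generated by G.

Grammatical

[S [NP [Det no] [AP [Adj young] [AP [Adj young]]] [N letter]] [VP [V chased] [NP [Det that] [AP [Adj young]] [N student]]]]
Each bracket corresponds to one application of a listed rule, so the string is derivable from S.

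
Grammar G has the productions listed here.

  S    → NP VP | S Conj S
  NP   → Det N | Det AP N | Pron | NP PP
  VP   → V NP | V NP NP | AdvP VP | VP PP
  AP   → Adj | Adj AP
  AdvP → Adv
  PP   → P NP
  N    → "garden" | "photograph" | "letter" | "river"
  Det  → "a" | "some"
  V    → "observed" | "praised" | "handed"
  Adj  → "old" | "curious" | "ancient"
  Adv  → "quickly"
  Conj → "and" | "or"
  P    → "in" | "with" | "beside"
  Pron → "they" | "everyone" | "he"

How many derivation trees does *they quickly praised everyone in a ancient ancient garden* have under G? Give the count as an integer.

3

Two of the 3 distinct bracketings:
[S [NP [Pron they]] [VP [AdvP [Adv quickly]] [VP [V praised] [NP [NP [Pron everyone]] [PP [P in] [NP [Det a] [AP [Adj ancient] [AP [Adj ancient]]] [N garden]]]]]]]
[S [NP [Pron they]] [VP [AdvP [Adv quickly]] [VP [VP [V praised] [NP [Pron everyone]]] [PP [P in] [NP [Det a] [AP [Adj ancient] [AP [Adj ancient]]] [N garden]]]]]]
The difference turns on whether NP → NP PP is used at the relevant span, versus an alternative expansion of NP.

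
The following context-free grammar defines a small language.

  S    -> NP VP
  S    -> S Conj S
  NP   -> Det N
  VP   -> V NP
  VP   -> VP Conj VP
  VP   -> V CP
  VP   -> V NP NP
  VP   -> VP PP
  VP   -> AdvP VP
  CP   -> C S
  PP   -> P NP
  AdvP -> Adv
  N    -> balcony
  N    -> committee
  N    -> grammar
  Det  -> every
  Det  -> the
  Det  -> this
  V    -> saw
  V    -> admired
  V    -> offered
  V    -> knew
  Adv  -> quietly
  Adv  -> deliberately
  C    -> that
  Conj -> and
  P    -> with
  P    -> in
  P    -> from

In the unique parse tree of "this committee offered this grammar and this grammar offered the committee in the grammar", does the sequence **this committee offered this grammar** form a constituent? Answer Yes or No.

Yes

[S [S [NP [Det this] [N committee]] [VP [V offered] [NP [Det this] [N grammar]]]] [Conj and] [S [NP [Det this] [N grammar]] [VP [VP [V offered] [NP [Det the] [N committee]]] [PP [P in] [NP [Det the] [N grammar]]]]]]
The words 'this committee offered this grammar' are exhaustively dominated by a single S node (built by S → NP VP), so they form a constituent.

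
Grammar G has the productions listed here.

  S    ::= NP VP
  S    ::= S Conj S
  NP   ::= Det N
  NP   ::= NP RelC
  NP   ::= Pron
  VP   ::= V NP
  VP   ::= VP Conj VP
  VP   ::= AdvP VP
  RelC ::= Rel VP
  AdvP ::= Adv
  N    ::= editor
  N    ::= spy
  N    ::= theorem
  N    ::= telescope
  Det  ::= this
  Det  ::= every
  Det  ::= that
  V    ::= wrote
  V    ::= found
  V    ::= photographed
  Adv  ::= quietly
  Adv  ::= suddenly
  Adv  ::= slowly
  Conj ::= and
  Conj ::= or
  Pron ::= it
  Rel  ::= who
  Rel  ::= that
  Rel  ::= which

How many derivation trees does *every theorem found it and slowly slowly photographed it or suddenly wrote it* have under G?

4

Two of the 4 distinct bracketings:
[S [NP [Det every] [N theorem]] [VP [VP [V found] [NP [Pron it]]] [Conj and] [VP [VP [AdvP [Adv slowly]] [VP [AdvP [Adv slowly]] [VP [V photographed] [NP [Pron it]]]]] [Conj or] [VP [AdvP [Adv suddenly]] [VP [V wrote] [NP [Pron it]]]]]]]
[S [NP [Det every] [N theorem]] [VP [VP [V found] [NP [Pron it]]] [Conj and] [VP [AdvP [Adv slowly]] [VP [VP [AdvP [Adv slowly]] [VP [V photographed] [NP [Pron it]]]] [Conj or] [VP [AdvP [Adv suddenly]] [VP [V wrote] [NP [Pron it]]]]]]]]
The trees differ in how a recursive rule is bracketed over the same span.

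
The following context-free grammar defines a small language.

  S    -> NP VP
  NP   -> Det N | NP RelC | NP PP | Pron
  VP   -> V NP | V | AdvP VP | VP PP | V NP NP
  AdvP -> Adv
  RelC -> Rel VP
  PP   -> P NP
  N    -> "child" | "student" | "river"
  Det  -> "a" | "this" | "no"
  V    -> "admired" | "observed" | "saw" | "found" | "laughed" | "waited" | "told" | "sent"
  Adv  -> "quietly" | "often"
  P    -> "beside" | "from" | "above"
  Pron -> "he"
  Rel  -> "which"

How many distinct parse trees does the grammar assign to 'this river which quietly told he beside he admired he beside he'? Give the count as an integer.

8

Two of the 8 distinct bracketings:
[S [NP [NP [Det this] [N river]] [RelC [Rel which] [VP [AdvP [Adv quietly]] [VP [V told] [NP [NP [Pron he]] [PP [P beside] [NP [Pron he]]]]]]]] [VP [V admired] [NP [NP [Pron he]] [PP [P beside] [NP [Pron he]]]]]]
[S [NP [NP [Det this] [N river]] [RelC [Rel which] [VP [AdvP [Adv quietly]] [VP [V told] [NP [NP [Pron he]] [PP [P beside] [NP [Pron he]]]]]]]] [VP [VP [V admired] [NP [Pron he]]] [PP [P beside] [NP [Pron he]]]]]
The difference turns on whether VP → VP PP is used at the relevant span, versus an alternative expansion of VP.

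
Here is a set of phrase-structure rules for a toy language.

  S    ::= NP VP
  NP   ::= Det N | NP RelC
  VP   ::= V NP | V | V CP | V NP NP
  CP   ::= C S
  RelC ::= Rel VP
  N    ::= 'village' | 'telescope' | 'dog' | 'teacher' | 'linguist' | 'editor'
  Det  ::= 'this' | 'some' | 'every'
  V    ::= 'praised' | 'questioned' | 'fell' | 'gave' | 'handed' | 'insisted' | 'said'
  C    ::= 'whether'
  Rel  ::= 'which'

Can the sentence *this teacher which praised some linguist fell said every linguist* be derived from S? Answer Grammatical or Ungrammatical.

Ungrammatical

For S → NP VP, every NP-prefix leaves a non-VP remainder: after 'this teacher' the remainder is not a VP; after 'this teacher which praised' the remainder is not a VP; after 'this teacher which praised some linguist' the remainder is not a VP.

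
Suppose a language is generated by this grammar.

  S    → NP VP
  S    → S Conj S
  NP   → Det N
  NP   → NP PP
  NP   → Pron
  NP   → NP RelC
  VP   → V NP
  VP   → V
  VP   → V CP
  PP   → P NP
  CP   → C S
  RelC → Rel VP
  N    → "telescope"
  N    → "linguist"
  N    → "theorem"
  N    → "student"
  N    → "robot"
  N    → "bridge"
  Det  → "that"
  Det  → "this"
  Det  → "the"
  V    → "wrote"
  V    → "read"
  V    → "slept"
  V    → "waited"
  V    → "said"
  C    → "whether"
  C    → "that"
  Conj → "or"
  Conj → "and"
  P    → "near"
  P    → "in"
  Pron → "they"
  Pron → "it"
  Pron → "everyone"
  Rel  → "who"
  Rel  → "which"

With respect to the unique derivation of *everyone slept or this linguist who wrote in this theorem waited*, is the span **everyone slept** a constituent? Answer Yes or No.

[S [S [NP [Pron everyone]] [VP [V slept]]] [Conj or] [S [NP [NP [NP [Det this] [N linguist]] [RelC [Rel who] [VP [V wrote]]]] [PP [P in] [NP [Det this] [N theorem]]]] [VP [V waited]]]]
The words 'everyone slept' are exhaustively dominated by a single S node (built by S → NP VP), so they form a constituent.

Yes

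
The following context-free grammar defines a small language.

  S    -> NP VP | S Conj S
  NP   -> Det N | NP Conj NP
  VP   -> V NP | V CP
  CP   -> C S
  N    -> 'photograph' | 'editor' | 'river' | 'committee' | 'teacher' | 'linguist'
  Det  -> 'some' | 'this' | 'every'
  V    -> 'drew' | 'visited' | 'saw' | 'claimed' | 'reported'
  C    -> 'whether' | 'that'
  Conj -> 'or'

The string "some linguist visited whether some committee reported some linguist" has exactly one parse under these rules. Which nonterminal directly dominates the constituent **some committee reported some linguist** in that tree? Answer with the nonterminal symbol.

[S [NP [Det some] [N linguist]] [VP [V visited] [CP [C whether] [S [NP [Det some] [N committee]] [VP [V reported] [NP [Det some] [N linguist]]]]]]]
The span 'some committee reported some linguist' is the S node built by S → NP VP.
Its mother is the CP built by CP → C S.

CP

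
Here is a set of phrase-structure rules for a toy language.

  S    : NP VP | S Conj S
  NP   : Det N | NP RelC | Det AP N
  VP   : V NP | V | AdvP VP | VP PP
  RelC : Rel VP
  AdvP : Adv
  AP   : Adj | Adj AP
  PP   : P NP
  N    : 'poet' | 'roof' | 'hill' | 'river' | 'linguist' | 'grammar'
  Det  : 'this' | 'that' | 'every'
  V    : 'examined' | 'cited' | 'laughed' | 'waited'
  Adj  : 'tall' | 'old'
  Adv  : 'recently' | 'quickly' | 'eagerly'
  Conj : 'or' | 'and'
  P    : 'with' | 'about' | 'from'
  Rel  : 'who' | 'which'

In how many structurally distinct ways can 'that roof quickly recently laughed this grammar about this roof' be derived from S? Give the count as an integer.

3

Two of the 3 distinct bracketings:
[S [NP [Det that] [N roof]] [VP [AdvP [Adv quickly]] [VP [AdvP [Adv recently]] [VP [VP [V laughed] [NP [Det this] [N grammar]]] [PP [P about] [NP [Det this] [N roof]]]]]]]
[S [NP [Det that] [N roof]] [VP [AdvP [Adv quickly]] [VP [VP [AdvP [Adv recently]] [VP [V laughed] [NP [Det this] [N grammar]]]] [PP [P about] [NP [Det this] [N roof]]]]]]
The trees differ in how a recursive rule is bracketed over the same span.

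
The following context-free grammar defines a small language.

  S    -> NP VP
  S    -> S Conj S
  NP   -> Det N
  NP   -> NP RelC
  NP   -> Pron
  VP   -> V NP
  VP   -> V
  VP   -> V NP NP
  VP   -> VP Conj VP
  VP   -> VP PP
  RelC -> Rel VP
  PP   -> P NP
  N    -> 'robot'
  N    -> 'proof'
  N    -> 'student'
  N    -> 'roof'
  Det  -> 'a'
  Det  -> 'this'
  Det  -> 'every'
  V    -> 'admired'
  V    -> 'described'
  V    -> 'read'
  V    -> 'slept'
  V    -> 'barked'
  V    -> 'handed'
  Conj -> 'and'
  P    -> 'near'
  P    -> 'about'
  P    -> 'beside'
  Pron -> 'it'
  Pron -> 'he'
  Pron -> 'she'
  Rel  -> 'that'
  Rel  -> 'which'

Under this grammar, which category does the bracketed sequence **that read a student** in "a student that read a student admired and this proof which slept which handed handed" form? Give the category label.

RelC

S
  S
    NP
      NP
        Det: a
        N: student
      RelC
        Rel: that
        VP
          V: read
          NP
            Det: a
            N: student
    VP
      V: admired
  Conj: and
  S
    NP
      NP
        NP
          Det: this
          N: proof
        RelC
          Rel: which
          VP
            V: slept
      RelC
        Rel: which
        VP
          V: handed
    VP
      V: handed
The span 'that read a student' is the RelC node built by RelC → Rel VP.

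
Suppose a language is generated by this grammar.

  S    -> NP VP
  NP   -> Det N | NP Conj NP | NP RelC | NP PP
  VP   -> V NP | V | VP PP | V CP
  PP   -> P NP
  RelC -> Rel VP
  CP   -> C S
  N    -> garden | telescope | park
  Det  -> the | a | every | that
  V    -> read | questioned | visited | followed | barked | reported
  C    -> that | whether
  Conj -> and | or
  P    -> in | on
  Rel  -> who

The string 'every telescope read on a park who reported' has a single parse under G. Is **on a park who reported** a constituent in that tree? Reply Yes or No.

[S [NP [Det every] [N telescope]] [VP [VP [V read]] [PP [P on] [NP [NP [Det a] [N park]] [RelC [Rel who] [VP [V reported]]]]]]]
The words 'on a park who reported' are exhaustively dominated by a single PP node (built by PP → P NP), so they form a constituent.

Yes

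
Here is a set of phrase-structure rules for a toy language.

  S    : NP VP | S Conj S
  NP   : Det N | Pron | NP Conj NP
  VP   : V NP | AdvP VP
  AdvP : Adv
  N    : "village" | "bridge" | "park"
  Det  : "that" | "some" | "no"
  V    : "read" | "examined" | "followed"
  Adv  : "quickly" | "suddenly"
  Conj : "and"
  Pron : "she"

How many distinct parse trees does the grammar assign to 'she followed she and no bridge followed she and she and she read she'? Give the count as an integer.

4

Two of the 4 distinct bracketings:
[S [S [NP [Pron she]] [VP [V followed] [NP [Pron she]]]] [Conj and] [S [S [NP [Det no] [N bridge]] [VP [V followed] [NP [Pron she]]]] [Conj and] [S [NP [NP [Pron she]] [Conj and] [NP [Pron she]]] [VP [V read] [NP [Pron she]]]]]]
[S [S [NP [Pron she]] [VP [V followed] [NP [Pron she]]]] [Conj and] [S [S [NP [Det no] [N bridge]] [VP [V followed] [NP [NP [Pron she]] [Conj and] [NP [Pron she]]]]] [Conj and] [S [NP [Pron she]] [VP [V read] [NP [Pron she]]]]]]
The trees differ in how a recursive rule is bracketed over the same span.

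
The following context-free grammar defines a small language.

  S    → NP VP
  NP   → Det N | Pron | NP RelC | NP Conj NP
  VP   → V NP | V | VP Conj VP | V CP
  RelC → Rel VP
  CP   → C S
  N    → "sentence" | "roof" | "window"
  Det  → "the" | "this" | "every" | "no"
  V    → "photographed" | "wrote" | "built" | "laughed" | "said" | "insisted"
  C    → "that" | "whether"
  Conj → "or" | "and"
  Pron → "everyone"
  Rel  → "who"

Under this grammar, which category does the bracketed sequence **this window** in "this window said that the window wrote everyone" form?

[S [NP [Det this] [N window]] [VP [V said] [CP [C that] [S [NP [Det the] [N window]] [VP [V wrote] [NP [Pron everyone]]]]]]]
The span 'this window' is the NP node built by NP → Det N.

NP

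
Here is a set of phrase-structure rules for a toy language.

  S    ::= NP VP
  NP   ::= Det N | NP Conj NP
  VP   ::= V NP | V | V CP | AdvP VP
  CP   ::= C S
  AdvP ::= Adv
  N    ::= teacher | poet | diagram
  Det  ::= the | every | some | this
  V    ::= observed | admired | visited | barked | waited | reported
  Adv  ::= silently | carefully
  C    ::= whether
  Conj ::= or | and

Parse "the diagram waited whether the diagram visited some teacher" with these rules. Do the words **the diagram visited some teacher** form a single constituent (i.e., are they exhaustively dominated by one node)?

Yes

[S [NP [Det the] [N diagram]] [VP [V waited] [CP [C whether] [S [NP [Det the] [N diagram]] [VP [V visited] [NP [Det some] [N teacher]]]]]]]
The words 'the diagram visited some teacher' are exhaustively dominated by a single S node (built by S → NP VP), so they form a constituent.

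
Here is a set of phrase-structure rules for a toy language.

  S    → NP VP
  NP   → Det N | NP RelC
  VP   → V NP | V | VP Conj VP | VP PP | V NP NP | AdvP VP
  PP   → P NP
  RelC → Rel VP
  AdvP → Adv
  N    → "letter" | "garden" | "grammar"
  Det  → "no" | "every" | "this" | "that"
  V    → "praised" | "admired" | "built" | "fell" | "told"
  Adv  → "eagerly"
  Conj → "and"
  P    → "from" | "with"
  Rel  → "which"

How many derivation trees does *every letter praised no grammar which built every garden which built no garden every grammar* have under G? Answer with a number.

7

Two of the 7 distinct bracketings:
[S [NP [Det every] [N letter]] [VP [V praised] [NP [NP [Det no] [N grammar]] [RelC [Rel which] [VP [V built] [NP [NP [Det every] [N garden]] [RelC [Rel which] [VP [V built] [NP [Det no] [N garden]] [NP [Det every] [N grammar]]]]]]]]]]
[S [NP [Det every] [N letter]] [VP [V praised] [NP [NP [Det no] [N grammar]] [RelC [Rel which] [VP [V built] [NP [NP [Det every] [N garden]] [RelC [Rel which] [VP [V built] [NP [Det no] [N garden]]]]] [NP [Det every] [N grammar]]]]]]]
The trees differ in how a recursive rule is bracketed over the same span.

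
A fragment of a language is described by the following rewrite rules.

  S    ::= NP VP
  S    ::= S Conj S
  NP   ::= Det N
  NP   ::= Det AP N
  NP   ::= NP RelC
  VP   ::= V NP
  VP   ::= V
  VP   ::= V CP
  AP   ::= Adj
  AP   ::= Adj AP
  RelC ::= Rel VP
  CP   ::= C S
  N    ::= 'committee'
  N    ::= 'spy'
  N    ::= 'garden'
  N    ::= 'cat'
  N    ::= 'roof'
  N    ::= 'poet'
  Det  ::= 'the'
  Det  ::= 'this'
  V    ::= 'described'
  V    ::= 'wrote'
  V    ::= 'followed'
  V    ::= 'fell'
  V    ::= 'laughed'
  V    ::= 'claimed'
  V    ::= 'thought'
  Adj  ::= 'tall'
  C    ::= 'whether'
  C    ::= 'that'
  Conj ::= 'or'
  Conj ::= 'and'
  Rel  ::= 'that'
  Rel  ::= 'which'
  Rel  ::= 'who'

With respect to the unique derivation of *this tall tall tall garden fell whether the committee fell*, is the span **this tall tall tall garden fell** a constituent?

[S [NP [Det this] [AP [Adj tall] [AP [Adj tall] [AP [Adj tall]]]] [N garden]] [VP [V fell] [CP [C whether] [S [NP [Det the] [N committee]] [VP [V fell]]]]]]
The smallest constituent containing 'this tall tall tall garden fell' is the S spanning 'this tall tall tall garden fell whether the committee fell'; no single node in the tree dominates exactly the given words.

No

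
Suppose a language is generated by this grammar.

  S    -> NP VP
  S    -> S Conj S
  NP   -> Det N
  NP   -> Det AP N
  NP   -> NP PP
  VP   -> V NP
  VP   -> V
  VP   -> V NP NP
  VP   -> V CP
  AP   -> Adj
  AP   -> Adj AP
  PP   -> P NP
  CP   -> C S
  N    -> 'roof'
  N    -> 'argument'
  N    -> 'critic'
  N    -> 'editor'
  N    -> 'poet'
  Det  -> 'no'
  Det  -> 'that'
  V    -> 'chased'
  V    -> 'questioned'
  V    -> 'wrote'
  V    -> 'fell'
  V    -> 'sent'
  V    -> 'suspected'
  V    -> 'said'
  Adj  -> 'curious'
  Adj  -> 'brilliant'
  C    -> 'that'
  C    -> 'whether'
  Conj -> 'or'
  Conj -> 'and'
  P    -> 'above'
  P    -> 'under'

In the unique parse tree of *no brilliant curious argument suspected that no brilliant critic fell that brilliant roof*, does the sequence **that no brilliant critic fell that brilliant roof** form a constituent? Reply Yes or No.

[S [NP [Det no] [AP [Adj brilliant] [AP [Adj curious]]] [N argument]] [VP [V suspected] [CP [C that] [S [NP [Det no] [AP [Adj brilliant]] [N critic]] [VP [V fell] [NP [Det that] [AP [Adj brilliant]] [N roof]]]]]]]
The words 'that no brilliant critic fell that brilliant roof' are exhaustively dominated by a single CP node (built by CP → C S), so they form a constituent.

Yes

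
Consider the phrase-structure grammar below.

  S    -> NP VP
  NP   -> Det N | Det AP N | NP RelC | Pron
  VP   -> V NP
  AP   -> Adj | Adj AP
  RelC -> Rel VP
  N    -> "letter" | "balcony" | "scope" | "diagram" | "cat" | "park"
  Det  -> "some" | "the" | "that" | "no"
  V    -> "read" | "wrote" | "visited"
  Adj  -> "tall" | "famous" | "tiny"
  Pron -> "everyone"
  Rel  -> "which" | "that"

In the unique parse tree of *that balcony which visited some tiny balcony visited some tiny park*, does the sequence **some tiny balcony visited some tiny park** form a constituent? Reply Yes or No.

No

[S [NP [NP [Det that] [N balcony]] [RelC [Rel which] [VP [V visited] [NP [Det some] [AP [Adj tiny]] [N balcony]]]]] [VP [V visited] [NP [Det some] [AP [Adj tiny]] [N park]]]]
The smallest constituent containing 'some tiny balcony visited some tiny park' is the S spanning 'that balcony which visited some tiny balcony visited some tiny park'; no single node in the tree dominates exactly the given words.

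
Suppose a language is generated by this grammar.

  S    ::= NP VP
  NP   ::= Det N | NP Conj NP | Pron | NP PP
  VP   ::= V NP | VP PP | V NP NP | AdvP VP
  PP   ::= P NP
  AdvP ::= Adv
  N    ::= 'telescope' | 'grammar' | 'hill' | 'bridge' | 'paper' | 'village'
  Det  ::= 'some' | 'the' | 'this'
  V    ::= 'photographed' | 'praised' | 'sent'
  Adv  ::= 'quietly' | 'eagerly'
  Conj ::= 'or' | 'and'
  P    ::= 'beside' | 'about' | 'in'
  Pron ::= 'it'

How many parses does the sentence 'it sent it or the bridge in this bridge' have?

3

Two of the 3 distinct bracketings:
[S [NP [Pron it]] [VP [V sent] [NP [NP [Pron it]] [Conj or] [NP [NP [Det the] [N bridge]] [PP [P in] [NP [Det this] [N bridge]]]]]]]
[S [NP [Pron it]] [VP [V sent] [NP [NP [NP [Pron it]] [Conj or] [NP [Det the] [N bridge]]] [PP [P in] [NP [Det this] [N bridge]]]]]]
The trees differ in how a recursive rule is bracketed over the same span.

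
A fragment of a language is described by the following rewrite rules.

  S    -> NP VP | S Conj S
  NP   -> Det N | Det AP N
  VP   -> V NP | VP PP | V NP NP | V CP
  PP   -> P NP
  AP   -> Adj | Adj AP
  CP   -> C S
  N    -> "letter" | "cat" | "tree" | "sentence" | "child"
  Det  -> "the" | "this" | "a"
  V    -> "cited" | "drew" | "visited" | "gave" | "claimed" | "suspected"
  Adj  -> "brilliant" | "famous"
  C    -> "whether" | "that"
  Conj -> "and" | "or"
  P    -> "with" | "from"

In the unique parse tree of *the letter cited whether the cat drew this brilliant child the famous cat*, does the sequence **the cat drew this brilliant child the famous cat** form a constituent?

[S [NP [Det the] [N letter]] [VP [V cited] [CP [C whether] [S [NP [Det the] [N cat]] [VP [V drew] [NP [Det this] [AP [Adj brilliant]] [N child]] [NP [Det the] [AP [Adj famous]] [N cat]]]]]]]
The words 'the cat drew this brilliant child the famous cat' are exhaustively dominated by a single S node (built by S → NP VP), so they form a constituent.

Yes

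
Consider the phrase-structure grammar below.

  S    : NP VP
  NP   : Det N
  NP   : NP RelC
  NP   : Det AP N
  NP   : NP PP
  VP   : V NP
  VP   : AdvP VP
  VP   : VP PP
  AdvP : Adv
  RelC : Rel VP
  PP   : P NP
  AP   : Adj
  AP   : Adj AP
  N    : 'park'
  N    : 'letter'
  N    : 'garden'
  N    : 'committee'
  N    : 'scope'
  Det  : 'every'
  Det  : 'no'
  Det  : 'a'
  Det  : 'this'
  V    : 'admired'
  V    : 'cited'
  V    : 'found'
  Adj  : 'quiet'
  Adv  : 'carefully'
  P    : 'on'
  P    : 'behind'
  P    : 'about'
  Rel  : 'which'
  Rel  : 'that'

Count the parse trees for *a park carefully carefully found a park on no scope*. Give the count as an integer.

4

Two of the 4 distinct bracketings:
[S [NP [Det a] [N park]] [VP [AdvP [Adv carefully]] [VP [AdvP [Adv carefully]] [VP [V found] [NP [NP [Det a] [N park]] [PP [P on] [NP [Det no] [N scope]]]]]]]]
[S [NP [Det a] [N park]] [VP [AdvP [Adv carefully]] [VP [AdvP [Adv carefully]] [VP [VP [V found] [NP [Det a] [N park]]] [PP [P on] [NP [Det no] [N scope]]]]]]]
The difference turns on whether NP → NP PP is used at the relevant span, versus an alternative expansion of NP.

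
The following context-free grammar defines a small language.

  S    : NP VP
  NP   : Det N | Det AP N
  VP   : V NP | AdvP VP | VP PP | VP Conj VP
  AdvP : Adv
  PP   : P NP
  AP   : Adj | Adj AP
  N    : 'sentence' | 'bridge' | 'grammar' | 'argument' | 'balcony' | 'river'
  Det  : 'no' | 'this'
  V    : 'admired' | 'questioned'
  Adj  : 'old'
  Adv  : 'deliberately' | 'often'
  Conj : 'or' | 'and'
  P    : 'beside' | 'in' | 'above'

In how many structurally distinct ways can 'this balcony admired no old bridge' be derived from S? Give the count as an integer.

1

[S [NP [Det this] [N balcony]] [VP [V admired] [NP [Det no] [AP [Adj old]] [N bridge]]]]
No rule offers an alternative attachment or grouping for any span, so this is the only derivation.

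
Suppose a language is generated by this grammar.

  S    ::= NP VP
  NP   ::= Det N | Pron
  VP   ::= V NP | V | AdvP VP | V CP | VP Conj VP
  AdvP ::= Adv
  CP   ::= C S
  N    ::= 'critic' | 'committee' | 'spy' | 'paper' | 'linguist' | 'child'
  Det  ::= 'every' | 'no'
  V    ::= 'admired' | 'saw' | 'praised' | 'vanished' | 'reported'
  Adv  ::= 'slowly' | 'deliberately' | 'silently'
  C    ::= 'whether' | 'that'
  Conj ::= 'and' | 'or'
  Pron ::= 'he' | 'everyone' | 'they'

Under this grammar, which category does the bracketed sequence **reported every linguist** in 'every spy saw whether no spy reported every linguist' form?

VP

S
  NP
    Det: every
    N: spy
  VP
    V: saw
    CP
      C: whether
      S
        NP
          Det: no
          N: spy
        VP
          V: reported
          NP
            Det: every
            N: linguist
The span 'reported every linguist' is the VP node built by VP → V NP.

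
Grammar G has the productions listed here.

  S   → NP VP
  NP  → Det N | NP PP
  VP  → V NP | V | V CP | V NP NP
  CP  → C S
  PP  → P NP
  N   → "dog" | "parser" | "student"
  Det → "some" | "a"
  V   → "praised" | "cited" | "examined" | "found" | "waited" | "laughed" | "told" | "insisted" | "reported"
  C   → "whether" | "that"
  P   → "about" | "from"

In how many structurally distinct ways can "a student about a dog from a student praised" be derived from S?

The two bracketings:
[S [NP [NP [Det a] [N student]] [PP [P about] [NP [NP [Det a] [N dog]] [PP [P from] [NP [Det a] [N student]]]]]] [VP [V praised]]]
[S [NP [NP [NP [Det a] [N student]] [PP [P about] [NP [Det a] [N dog]]]] [PP [P from] [NP [Det a] [N student]]]] [VP [V praised]]]
The trees differ in how a recursive rule is bracketed over the same span.

2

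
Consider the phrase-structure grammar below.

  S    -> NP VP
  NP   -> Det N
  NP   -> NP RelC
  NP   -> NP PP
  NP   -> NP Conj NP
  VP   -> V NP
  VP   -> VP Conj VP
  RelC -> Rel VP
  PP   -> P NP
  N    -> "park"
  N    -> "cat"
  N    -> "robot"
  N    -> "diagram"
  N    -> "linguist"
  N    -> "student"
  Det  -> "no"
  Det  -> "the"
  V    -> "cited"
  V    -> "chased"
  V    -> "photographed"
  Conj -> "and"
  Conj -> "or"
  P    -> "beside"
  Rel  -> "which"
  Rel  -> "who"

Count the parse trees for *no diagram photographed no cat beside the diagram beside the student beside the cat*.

Two of the 5 distinct bracketings:
[S [NP [Det no] [N diagram]] [VP [V photographed] [NP [NP [Det no] [N cat]] [PP [P beside] [NP [NP [Det the] [N diagram]] [PP [P beside] [NP [NP [Det the] [N student]] [PP [P beside] [NP [Det the] [N cat]]]]]]]]]]
[S [NP [Det no] [N diagram]] [VP [V photographed] [NP [NP [Det no] [N cat]] [PP [P beside] [NP [NP [NP [Det the] [N diagram]] [PP [P beside] [NP [Det the] [N student]]]] [PP [P beside] [NP [Det the] [N cat]]]]]]]]
The trees differ in how a recursive rule is bracketed over the same span.

5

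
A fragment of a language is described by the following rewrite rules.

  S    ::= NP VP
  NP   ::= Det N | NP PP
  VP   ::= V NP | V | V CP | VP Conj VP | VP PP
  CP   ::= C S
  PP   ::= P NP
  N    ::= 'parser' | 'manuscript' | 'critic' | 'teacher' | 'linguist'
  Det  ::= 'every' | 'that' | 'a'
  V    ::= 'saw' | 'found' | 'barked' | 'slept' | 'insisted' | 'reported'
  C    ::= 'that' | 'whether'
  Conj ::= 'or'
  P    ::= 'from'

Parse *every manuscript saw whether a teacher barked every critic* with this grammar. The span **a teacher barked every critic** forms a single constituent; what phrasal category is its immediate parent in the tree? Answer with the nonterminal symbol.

S
  NP
    Det: every
    N: manuscript
  VP
    V: saw
    CP
      C: whether
      S
        NP
          Det: a
          N: teacher
        VP
          V: barked
          NP
            Det: every
            N: critic
The span 'a teacher barked every critic' is the S node built by S → NP VP.
Its mother is the CP built by CP → C S.

CP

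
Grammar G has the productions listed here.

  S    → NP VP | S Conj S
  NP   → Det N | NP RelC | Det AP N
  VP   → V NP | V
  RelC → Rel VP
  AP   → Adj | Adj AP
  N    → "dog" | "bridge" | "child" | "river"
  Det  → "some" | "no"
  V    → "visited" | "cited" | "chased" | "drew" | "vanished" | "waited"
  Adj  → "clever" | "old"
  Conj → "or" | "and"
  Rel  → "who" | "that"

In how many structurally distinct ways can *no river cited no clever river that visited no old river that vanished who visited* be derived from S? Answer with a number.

3

Two of the 3 distinct bracketings:
[S [NP [Det no] [N river]] [VP [V cited] [NP [NP [Det no] [AP [Adj clever]] [N river]] [RelC [Rel that] [VP [V visited] [NP [NP [NP [Det no] [AP [Adj old]] [N river]] [RelC [Rel that] [VP [V vanished]]]] [RelC [Rel who] [VP [V visited]]]]]]]]]
[S [NP [Det no] [N river]] [VP [V cited] [NP [NP [NP [Det no] [AP [Adj clever]] [N river]] [RelC [Rel that] [VP [V visited] [NP [NP [Det no] [AP [Adj old]] [N river]] [RelC [Rel that] [VP [V vanished]]]]]]] [RelC [Rel who] [VP [V visited]]]]]]
The trees differ in how a recursive rule is bracketed over the same span.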